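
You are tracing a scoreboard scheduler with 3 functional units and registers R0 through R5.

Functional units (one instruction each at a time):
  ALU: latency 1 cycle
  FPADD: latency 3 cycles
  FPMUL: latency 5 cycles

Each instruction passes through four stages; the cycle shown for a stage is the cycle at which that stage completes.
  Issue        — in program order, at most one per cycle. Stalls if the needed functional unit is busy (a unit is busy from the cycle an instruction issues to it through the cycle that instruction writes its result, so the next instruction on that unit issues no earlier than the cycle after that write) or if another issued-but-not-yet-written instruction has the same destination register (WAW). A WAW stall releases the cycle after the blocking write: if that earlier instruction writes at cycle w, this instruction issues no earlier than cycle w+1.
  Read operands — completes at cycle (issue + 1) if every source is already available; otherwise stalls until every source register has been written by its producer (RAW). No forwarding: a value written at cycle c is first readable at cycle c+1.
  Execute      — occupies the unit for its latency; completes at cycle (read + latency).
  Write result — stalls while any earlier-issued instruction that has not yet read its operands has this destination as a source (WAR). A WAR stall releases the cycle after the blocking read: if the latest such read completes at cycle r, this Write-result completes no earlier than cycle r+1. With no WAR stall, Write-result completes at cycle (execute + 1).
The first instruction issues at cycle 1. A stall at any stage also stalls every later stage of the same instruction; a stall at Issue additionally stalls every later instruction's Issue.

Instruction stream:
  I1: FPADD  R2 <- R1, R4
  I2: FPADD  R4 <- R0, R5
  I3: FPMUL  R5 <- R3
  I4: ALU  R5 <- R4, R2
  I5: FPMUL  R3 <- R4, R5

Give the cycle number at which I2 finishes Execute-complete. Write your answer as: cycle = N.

cycle = 11

[I1] 1/2/5/6
[I2] 7/8/11/12  (struct: FPADD busy until I1 writes@6)
[I3] 8/9/14/15
[I4] 16/17/18/19  (WAW R5: wait I3 write@15)
[I5] 17/20/25/26  (RAW R5: wait I4 write@19)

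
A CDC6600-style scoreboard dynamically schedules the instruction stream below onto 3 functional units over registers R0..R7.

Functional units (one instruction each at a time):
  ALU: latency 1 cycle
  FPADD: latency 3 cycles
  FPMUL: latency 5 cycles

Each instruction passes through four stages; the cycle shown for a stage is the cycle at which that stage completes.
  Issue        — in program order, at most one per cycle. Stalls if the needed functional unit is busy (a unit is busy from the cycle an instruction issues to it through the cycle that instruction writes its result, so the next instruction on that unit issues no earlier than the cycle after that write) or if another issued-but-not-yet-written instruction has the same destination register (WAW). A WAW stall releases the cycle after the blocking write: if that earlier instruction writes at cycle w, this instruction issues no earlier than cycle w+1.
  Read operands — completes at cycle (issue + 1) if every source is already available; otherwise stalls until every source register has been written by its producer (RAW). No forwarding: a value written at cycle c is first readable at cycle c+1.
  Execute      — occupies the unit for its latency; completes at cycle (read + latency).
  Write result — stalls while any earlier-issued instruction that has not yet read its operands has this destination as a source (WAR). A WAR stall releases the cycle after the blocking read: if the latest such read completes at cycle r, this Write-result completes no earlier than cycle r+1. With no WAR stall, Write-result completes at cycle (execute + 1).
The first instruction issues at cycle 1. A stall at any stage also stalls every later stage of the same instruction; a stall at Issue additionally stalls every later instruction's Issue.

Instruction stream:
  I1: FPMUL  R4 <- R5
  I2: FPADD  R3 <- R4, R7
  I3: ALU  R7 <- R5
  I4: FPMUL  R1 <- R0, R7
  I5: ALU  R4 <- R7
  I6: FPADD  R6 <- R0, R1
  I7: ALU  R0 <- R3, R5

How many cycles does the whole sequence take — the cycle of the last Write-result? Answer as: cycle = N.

c1: I1 issues→FPMUL
c2: I1 reads | I2 issues→FPADD
c3: I3 issues→ALU
c4: I3 reads
c5: I3 exec-done
c7: I1 exec-done
c8: I1 writes R4
c9: I2 reads | I4 issues→FPMUL
c10: I3 writes R7
c11: I4 reads | I5 issues→ALU
c12: I2 exec-done | I5 reads
c13: I2 writes R3 | I5 exec-done
c14: I5 writes R4 | I6 issues→FPADD
c15: I7 issues→ALU
c16: I4 exec-done | I7 reads
c17: I4 writes R1 | I7 exec-done
c18: I6 reads
c19: I7 writes R0
c21: I6 exec-done
c22: I6 writes R6

cycle = 22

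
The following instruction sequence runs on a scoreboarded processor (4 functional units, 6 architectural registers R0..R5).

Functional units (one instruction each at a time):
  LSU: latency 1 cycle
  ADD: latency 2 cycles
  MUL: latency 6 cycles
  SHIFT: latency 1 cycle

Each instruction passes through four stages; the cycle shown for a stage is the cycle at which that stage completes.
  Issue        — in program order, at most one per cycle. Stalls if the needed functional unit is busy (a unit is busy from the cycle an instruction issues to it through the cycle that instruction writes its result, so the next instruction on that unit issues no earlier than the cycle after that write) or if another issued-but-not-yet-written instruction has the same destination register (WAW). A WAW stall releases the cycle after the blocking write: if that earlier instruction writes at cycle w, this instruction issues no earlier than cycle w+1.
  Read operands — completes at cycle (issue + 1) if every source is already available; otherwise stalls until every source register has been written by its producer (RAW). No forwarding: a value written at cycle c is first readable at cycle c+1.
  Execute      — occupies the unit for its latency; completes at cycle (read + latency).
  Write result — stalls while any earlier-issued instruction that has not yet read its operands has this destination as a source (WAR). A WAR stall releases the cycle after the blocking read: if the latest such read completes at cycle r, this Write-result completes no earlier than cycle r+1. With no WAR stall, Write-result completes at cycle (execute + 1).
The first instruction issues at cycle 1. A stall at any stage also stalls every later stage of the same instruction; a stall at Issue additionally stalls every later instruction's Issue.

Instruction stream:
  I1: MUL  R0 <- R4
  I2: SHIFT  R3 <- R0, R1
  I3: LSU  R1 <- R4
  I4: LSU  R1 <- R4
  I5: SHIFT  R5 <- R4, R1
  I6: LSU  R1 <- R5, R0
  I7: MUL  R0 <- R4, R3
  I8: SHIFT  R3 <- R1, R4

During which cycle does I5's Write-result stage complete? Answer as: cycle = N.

cycle = 18

t=1  I1 issues→MUL
t=2  I1 reads, I2 issues→SHIFT
t=3  I3 issues→LSU
t=4  I3 reads
t=5  I3 exec-done
t=8  I1 exec-done
t=9  I1 writes R0
t=10  I2 reads
t=11  I2 exec-done, I3 writes R1
t=12  I2 writes R3, I4 issues→LSU
t=13  I4 reads, I5 issues→SHIFT
t=14  I4 exec-done
t=15  I4 writes R1
t=16  I5 reads, I6 issues→LSU
t=17  I5 exec-done, I7 issues→MUL
t=18  I5 writes R5, I7 reads
t=19  I6 reads, I8 issues→SHIFT
t=20  I6 exec-done
t=21  I6 writes R1
t=22  I8 reads
t=23  I8 exec-done
t=24  I7 exec-done, I8 writes R3
t=25  I7 writes R0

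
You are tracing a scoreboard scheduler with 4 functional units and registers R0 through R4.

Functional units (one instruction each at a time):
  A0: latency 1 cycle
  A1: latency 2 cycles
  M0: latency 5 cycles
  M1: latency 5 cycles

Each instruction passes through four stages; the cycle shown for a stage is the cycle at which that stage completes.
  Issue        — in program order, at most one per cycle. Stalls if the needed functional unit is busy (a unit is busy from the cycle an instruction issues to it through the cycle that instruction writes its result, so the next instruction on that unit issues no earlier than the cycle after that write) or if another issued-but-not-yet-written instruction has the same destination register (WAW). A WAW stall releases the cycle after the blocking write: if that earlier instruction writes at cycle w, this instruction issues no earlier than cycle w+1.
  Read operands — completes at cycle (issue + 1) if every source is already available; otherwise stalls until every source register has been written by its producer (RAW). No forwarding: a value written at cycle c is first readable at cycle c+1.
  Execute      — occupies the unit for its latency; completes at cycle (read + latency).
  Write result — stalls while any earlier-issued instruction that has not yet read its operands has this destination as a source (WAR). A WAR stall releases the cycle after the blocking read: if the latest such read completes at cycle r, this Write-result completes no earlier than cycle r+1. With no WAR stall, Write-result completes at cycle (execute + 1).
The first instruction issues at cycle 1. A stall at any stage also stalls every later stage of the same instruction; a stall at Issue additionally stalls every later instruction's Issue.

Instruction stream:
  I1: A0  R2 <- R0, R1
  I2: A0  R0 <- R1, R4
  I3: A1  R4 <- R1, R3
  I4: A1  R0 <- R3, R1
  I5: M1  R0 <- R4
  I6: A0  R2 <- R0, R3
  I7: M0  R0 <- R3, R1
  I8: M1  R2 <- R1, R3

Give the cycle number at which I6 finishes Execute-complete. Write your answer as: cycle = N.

cycle = 25

[1] I1→A0
[2] I1 RO
[3] I1 EX
[4] I1 WR R2
[5] I2→A0
[6] I2 RO | I3→A1
[7] I2 EX | I3 RO
[8] I2 WR R0
[9] I3 EX
[10] I3 WR R4
[11] I4→A1
[12] I4 RO
[14] I4 EX
[15] I4 WR R0
[16] I5→M1
[17] I5 RO | I6→A0
[22] I5 EX
[23] I5 WR R0
[24] I6 RO | I7→M0
[25] I6 EX | I7 RO
[26] I6 WR R2
[27] I8→M1
[28] I8 RO
[30] I7 EX
[31] I7 WR R0
[33] I8 EX
[34] I8 WR R2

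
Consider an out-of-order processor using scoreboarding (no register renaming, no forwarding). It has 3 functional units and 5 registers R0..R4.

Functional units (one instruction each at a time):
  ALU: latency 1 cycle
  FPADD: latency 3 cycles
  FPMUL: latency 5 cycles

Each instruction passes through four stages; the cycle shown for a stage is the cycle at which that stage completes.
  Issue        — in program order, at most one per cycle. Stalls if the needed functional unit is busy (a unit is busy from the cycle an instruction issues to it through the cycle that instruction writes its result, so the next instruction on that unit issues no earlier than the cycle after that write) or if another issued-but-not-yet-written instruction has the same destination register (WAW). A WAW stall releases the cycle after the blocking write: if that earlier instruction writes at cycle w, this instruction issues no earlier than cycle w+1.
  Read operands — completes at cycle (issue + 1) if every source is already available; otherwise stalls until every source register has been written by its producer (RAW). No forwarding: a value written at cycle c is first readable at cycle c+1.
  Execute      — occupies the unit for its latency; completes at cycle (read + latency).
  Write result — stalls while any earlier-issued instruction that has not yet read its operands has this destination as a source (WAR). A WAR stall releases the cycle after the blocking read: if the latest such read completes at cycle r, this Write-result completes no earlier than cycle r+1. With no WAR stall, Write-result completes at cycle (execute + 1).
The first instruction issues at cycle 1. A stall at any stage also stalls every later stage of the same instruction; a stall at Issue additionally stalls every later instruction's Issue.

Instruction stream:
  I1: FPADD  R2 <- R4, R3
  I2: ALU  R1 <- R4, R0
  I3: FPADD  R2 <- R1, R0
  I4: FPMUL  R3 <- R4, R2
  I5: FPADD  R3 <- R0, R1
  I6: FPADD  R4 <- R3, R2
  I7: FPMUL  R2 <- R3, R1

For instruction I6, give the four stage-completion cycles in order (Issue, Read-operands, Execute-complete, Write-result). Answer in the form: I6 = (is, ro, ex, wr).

I6 = (26, 27, 30, 31)

I1: IS=1 RO=2 EX=5 WR=6
I2: IS=2 RO=3 EX=4 WR=5
I3: IS=7 RO=8 EX=11 WR=12  [struct: FPADD busy until I1 writes@6]
I4: IS=8 RO=13 EX=18 WR=19  [RAW R2: wait I3 write@12]
I5: IS=20 RO=21 EX=24 WR=25  [WAW R3: wait I4 write@19]
I6: IS=26 RO=27 EX=30 WR=31  [struct: FPADD busy until I5 writes@25]
I7: IS=27 RO=28 EX=33 WR=34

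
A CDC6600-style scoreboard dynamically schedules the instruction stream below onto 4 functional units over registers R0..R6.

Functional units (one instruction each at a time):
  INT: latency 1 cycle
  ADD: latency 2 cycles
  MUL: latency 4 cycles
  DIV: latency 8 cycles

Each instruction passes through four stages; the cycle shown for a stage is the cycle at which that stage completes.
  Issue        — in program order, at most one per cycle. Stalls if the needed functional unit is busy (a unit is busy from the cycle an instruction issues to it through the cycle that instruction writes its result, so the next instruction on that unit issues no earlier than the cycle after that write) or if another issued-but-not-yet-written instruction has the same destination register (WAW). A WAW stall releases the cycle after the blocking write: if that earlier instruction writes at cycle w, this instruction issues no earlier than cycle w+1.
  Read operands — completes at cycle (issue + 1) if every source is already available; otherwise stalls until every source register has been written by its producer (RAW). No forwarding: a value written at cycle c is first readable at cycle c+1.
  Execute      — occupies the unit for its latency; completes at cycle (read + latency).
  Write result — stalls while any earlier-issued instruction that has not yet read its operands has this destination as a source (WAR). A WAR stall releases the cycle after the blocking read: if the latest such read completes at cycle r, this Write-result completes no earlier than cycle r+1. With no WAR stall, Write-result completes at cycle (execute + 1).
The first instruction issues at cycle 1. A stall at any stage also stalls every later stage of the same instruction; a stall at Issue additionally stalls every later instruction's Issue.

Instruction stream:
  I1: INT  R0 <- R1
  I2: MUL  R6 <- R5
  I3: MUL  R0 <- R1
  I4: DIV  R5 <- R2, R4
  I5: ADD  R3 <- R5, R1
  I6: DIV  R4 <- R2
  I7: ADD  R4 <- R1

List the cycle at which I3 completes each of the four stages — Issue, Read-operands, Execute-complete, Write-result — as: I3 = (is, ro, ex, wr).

I1: IS=1 RO=2 EX=3 WR=4
I2: IS=2 RO=3 EX=7 WR=8
I3: IS=9 RO=10 EX=14 WR=15  [struct: MUL busy until I2 writes@8]
I4: IS=10 RO=11 EX=19 WR=20
I5: IS=11 RO=21 EX=23 WR=24  [RAW R5: wait I4 write@20]
I6: IS=21 RO=22 EX=30 WR=31  [struct: DIV busy until I4 writes@20]
I7: IS=32 RO=33 EX=35 WR=36  [WAW R4: wait I6 write@31]

I3 = (9, 10, 14, 15)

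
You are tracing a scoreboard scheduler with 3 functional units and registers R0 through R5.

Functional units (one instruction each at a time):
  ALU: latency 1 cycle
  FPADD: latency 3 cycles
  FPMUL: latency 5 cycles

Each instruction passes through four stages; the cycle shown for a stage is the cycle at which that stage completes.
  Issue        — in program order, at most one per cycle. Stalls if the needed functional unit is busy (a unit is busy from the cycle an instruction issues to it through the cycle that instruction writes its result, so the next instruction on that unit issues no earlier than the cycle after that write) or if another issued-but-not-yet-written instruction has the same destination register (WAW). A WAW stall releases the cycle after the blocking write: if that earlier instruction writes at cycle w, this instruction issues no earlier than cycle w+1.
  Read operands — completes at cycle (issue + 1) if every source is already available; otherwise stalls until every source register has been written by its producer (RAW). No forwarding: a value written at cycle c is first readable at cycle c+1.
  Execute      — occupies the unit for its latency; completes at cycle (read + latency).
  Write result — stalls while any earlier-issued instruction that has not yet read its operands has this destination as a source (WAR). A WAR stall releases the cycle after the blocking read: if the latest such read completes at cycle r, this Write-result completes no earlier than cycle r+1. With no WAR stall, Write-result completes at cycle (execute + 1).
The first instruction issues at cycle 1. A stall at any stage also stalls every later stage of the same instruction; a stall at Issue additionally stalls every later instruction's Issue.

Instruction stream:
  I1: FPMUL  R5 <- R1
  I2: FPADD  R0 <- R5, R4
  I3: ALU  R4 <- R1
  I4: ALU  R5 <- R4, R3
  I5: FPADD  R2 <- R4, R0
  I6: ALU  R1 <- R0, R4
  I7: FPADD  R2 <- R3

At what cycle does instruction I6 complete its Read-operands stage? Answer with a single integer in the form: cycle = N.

[1] I1 dispatched to FPMUL
[2] I1 operands ready; I2 dispatched to FPADD
[3] I3 dispatched to ALU
[4] I3 operands ready
[5] I3 complete
[7] I1 complete
[8] R5←I1
[9] I2 operands ready
[10] R4←I3
[11] I4 dispatched to ALU
[12] I2 complete; I4 operands ready
[13] R0←I2; I4 complete
[14] R5←I4; I5 dispatched to FPADD
[15] I5 operands ready; I6 dispatched to ALU
[16] I6 operands ready
[17] I6 complete
[18] I5 complete; R1←I6
[19] R2←I5
[20] I7 dispatched to FPADD
[21] I7 operands ready
[24] I7 complete
[25] R2←I7

cycle = 16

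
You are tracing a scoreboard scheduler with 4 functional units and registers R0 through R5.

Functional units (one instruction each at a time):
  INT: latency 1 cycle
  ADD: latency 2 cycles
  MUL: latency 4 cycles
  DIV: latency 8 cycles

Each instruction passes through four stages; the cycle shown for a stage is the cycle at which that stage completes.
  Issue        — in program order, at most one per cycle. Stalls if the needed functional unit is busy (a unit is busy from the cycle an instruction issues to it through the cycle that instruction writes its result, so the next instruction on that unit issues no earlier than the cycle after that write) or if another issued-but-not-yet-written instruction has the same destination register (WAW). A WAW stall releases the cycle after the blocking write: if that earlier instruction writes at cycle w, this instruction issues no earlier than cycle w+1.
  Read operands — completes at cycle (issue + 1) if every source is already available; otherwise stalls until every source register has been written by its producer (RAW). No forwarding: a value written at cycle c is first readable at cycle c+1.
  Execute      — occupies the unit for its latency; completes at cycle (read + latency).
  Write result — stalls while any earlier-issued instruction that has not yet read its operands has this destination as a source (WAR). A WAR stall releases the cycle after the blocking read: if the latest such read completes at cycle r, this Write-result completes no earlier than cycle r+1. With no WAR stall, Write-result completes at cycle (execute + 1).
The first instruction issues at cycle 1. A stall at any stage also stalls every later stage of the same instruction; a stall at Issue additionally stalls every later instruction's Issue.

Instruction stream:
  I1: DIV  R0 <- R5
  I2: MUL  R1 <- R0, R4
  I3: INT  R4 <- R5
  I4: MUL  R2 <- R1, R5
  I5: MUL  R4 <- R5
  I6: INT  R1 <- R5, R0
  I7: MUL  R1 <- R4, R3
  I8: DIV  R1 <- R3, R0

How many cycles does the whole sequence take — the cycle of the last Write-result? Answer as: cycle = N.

[1] issue I1 (DIV)
[2] I1 read-ops | issue I2 (MUL)
[3] issue I3 (INT)
[4] I3 read-ops
[5] I3 finished on INT
[10] I1 finished on DIV
[11] I1→R0
[12] I2 read-ops
[13] I3→R4
[16] I2 finished on MUL
[17] I2→R1
[18] issue I4 (MUL)
[19] I4 read-ops
[23] I4 finished on MUL
[24] I4→R2
[25] issue I5 (MUL)
[26] I5 read-ops | issue I6 (INT)
[27] I6 read-ops
[28] I6 finished on INT
[29] I6→R1
[30] I5 finished on MUL
[31] I5→R4
[32] issue I7 (MUL)
[33] I7 read-ops
[37] I7 finished on MUL
[38] I7→R1
[39] issue I8 (DIV)
[40] I8 read-ops
[48] I8 finished on DIV
[49] I8→R1

cycle = 49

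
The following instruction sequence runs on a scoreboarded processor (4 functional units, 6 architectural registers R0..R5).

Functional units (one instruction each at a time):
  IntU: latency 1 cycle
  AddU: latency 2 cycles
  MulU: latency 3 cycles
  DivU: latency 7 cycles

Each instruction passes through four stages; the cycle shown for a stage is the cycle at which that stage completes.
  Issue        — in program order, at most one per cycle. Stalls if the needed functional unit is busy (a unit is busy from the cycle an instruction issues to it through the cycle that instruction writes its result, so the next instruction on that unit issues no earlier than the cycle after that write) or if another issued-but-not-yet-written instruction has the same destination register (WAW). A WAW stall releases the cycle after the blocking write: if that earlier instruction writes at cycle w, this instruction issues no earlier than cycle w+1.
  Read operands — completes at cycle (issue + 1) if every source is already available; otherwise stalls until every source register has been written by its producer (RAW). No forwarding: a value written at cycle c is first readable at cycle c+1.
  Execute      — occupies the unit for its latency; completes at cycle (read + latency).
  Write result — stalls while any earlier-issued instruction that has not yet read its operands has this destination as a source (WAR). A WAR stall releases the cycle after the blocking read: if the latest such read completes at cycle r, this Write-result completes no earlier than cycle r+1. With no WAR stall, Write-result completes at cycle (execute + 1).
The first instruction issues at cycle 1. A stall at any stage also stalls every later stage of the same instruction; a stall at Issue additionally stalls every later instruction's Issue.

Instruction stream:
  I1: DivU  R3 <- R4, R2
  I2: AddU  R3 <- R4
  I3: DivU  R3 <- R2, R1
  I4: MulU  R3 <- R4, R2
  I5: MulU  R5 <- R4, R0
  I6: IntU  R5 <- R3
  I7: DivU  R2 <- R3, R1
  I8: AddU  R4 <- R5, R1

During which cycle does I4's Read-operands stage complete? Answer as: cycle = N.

I1: IS=1 RO=2 EX=9 WR=10
I2: IS=11 RO=12 EX=14 WR=15  [WAW R3: wait I1 write@10]
I3: IS=16 RO=17 EX=24 WR=25  [WAW R3: wait I2 write@15]
I4: IS=26 RO=27 EX=30 WR=31  [WAW R3: wait I3 write@25]
I5: IS=32 RO=33 EX=36 WR=37  [struct: MulU busy until I4 writes@31]
I6: IS=38 RO=39 EX=40 WR=41  [WAW R5: wait I5 write@37]
I7: IS=39 RO=40 EX=47 WR=48
I8: IS=40 RO=42 EX=44 WR=45  [RAW R5: wait I6 write@41]

cycle = 27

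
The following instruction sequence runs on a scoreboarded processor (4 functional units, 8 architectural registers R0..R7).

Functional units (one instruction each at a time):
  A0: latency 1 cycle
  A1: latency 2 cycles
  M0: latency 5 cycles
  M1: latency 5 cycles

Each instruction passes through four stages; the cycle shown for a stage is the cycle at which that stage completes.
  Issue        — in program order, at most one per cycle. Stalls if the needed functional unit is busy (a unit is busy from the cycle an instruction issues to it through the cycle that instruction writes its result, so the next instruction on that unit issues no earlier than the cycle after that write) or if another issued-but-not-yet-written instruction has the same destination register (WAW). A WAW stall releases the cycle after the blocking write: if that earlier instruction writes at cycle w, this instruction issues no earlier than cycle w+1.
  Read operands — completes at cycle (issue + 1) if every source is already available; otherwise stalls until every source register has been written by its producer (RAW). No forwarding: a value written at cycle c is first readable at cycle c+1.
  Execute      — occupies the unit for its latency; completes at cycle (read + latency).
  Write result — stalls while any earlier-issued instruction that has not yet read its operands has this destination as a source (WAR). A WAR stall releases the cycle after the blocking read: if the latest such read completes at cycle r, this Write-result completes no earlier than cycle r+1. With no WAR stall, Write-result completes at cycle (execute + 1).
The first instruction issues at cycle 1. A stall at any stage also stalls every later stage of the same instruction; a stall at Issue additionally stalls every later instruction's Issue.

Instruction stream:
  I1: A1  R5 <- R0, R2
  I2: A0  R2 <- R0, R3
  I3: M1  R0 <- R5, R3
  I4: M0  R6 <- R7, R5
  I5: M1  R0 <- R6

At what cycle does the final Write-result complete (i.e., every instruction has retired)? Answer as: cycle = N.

t=1  I1 issues→A1
t=2  I1 reads; I2 issues→A0
t=3  I2 reads; I3 issues→M1
t=4  I1 exec-done; I2 exec-done; I4 issues→M0
t=5  I1 writes R5; I2 writes R2
t=6  I3 reads; I4 reads
t=11  I3 exec-done; I4 exec-done
t=12  I3 writes R0; I4 writes R6
t=13  I5 issues→M1
t=14  I5 reads
t=19  I5 exec-done
t=20  I5 writes R0

cycle = 20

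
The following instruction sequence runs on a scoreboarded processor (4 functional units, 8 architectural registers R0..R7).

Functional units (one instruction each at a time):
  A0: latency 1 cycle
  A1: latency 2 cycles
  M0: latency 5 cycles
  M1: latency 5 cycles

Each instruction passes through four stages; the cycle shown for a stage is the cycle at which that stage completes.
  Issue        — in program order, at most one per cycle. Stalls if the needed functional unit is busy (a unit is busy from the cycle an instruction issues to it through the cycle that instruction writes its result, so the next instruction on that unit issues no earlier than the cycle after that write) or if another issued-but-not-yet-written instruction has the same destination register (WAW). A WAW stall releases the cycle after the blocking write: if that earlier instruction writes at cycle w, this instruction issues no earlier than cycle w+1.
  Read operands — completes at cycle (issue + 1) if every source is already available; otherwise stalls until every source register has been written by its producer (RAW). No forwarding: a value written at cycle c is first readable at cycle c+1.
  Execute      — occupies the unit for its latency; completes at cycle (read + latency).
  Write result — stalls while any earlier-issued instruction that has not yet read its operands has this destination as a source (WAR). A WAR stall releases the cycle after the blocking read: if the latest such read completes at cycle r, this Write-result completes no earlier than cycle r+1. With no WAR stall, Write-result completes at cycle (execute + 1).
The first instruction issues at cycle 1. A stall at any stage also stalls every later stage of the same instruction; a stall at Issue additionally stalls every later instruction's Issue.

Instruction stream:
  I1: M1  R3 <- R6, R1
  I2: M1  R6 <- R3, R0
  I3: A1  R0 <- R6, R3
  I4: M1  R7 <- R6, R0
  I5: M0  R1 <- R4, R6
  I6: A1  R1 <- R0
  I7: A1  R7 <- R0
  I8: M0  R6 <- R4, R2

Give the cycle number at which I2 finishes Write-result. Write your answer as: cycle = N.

1) issue 1, read 2, done 7, write 8
2) issue 9, read 10, done 15, write 16  <struct: M1 busy until I1 writes@8>
3) issue 10, read 17, done 19, write 20  <RAW R6: wait I2 write@16>
4) issue 17, read 21, done 26, write 27  <struct: M1 busy until I2 writes@16 / RAW R0: wait I3 write@20>
5) issue 18, read 19, done 24, write 25
6) issue 26, read 27, done 29, write 30  <WAW R1: wait I5 write@25>
7) issue 31, read 32, done 34, write 35  <struct: A1 busy until I6 writes@30>
8) issue 32, read 33, done 38, write 39

cycle = 16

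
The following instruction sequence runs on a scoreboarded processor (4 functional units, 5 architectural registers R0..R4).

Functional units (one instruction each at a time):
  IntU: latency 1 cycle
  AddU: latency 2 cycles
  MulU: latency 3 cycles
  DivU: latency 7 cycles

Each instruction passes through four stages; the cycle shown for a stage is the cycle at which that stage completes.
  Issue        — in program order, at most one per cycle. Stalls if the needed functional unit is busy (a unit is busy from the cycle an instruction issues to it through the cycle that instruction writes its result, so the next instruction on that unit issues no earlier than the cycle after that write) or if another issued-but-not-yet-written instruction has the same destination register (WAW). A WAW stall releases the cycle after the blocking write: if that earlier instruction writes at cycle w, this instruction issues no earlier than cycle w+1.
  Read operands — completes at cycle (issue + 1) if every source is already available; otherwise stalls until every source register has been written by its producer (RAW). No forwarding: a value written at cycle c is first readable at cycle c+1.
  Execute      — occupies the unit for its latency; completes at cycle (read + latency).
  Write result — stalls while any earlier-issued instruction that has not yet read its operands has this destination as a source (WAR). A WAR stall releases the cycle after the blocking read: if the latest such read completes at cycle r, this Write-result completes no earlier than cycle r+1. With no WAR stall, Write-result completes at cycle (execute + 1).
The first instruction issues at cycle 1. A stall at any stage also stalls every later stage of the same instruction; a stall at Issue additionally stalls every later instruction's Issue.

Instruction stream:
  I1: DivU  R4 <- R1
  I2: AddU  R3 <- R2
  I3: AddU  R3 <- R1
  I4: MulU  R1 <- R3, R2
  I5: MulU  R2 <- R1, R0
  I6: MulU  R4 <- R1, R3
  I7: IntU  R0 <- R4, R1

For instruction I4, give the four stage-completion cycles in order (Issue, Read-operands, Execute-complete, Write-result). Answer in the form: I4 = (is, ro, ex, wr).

cycle 1: I1→DivU
cycle 2: I1 RO, I2→AddU
cycle 3: I2 RO
cycle 5: I2 EX
cycle 6: I2 WR R3
cycle 7: I3→AddU
cycle 8: I3 RO, I4→MulU
cycle 9: I1 EX
cycle 10: I1 WR R4, I3 EX
cycle 11: I3 WR R3
cycle 12: I4 RO
cycle 15: I4 EX
cycle 16: I4 WR R1
cycle 17: I5→MulU
cycle 18: I5 RO
cycle 21: I5 EX
cycle 22: I5 WR R2
cycle 23: I6→MulU
cycle 24: I6 RO, I7→IntU
cycle 27: I6 EX
cycle 28: I6 WR R4
cycle 29: I7 RO
cycle 30: I7 EX
cycle 31: I7 WR R0

I4 = (8, 12, 15, 16)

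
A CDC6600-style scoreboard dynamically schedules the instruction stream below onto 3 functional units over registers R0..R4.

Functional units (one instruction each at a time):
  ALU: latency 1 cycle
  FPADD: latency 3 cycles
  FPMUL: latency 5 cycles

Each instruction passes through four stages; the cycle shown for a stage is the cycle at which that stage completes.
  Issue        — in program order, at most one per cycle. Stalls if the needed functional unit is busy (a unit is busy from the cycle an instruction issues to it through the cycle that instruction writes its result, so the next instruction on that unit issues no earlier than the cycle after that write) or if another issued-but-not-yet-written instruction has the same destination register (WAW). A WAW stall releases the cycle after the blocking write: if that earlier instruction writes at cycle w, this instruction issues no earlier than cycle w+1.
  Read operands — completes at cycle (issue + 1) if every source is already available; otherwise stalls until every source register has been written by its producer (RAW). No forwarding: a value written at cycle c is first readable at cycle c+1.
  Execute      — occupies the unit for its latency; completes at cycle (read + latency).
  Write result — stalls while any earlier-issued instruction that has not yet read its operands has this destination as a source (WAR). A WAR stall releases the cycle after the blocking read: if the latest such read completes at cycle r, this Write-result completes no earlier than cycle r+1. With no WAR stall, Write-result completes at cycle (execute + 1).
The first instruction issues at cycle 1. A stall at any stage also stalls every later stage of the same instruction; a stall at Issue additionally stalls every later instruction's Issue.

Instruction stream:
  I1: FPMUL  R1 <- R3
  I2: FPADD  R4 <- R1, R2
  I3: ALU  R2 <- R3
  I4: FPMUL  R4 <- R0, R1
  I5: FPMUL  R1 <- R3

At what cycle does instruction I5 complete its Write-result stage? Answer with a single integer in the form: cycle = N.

I1 -> (1, 2, 7, 8)
I2 -> (2, 9, 12, 13)  // RAW R1: wait I1 write@8
I3 -> (3, 4, 5, 10)  // WAR R2: wait I2 read@9
I4 -> (14, 15, 20, 21)  // WAW R4: wait I2 write@13
I5 -> (22, 23, 28, 29)  // struct: FPMUL busy until I4 writes@21

cycle = 29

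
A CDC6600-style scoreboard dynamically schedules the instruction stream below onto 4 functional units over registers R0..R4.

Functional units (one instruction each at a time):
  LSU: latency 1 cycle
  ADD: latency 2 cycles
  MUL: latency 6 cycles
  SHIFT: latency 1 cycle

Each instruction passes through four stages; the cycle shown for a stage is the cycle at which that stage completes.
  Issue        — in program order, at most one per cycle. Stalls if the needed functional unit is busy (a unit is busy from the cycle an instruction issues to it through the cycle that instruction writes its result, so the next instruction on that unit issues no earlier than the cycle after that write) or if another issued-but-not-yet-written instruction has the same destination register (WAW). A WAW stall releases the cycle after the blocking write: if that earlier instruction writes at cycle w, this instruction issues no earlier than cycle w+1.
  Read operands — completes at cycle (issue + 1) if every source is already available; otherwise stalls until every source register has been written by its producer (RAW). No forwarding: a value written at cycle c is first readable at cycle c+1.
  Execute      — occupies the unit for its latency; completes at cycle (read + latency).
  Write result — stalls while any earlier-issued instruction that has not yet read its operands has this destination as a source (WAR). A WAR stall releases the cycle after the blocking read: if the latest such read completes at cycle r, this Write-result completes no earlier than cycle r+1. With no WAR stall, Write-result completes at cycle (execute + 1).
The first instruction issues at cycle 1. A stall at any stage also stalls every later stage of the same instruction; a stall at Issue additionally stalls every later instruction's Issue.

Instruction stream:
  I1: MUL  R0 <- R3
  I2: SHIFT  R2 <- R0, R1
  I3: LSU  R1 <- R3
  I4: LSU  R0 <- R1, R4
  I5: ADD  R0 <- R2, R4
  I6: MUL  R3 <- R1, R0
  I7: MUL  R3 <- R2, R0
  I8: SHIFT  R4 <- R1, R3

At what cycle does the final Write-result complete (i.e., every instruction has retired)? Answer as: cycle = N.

I1 -> (1, 2, 8, 9)
I2 -> (2, 10, 11, 12)  // RAW R0: wait I1 write@9
I3 -> (3, 4, 5, 11)  // WAR R1: wait I2 read@10
I4 -> (12, 13, 14, 15)  // struct: LSU busy until I3 writes@11
I5 -> (16, 17, 19, 20)  // WAW R0: wait I4 write@15
I6 -> (17, 21, 27, 28)  // RAW R0: wait I5 write@20
I7 -> (29, 30, 36, 37)  // struct: MUL busy until I6 writes@28
I8 -> (30, 38, 39, 40)  // RAW R3: wait I7 write@37

cycle = 40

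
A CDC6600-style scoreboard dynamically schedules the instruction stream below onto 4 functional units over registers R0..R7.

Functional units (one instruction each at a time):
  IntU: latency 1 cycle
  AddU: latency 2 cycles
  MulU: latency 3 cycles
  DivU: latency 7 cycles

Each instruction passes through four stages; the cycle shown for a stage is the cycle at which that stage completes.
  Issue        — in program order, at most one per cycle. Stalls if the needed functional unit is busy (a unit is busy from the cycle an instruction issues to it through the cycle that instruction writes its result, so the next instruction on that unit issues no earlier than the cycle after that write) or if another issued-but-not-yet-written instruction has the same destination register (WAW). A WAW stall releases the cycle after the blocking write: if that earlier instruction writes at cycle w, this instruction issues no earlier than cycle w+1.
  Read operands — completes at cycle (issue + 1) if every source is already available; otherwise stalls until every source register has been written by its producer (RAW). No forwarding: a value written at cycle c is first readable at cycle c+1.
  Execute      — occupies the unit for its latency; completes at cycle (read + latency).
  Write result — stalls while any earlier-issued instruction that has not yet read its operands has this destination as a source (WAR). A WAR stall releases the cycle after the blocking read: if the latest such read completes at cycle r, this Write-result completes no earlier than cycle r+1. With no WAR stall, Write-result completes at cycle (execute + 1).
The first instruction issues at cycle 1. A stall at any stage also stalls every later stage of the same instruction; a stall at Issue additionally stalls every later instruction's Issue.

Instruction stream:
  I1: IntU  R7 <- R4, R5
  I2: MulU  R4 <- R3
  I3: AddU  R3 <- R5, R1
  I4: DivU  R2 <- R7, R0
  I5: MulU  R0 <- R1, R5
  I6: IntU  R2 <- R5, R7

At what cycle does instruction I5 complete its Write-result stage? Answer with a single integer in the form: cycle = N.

t=1  I1 dispatched to IntU
t=2  I1 operands ready; I2 dispatched to MulU
t=3  I1 complete; I2 operands ready; I3 dispatched to AddU
t=4  R7←I1; I3 operands ready; I4 dispatched to DivU
t=5  I4 operands ready
t=6  I2 complete; I3 complete
t=7  R4←I2; R3←I3
t=8  I5 dispatched to MulU
t=9  I5 operands ready
t=12  I4 complete; I5 complete
t=13  R2←I4; R0←I5
t=14  I6 dispatched to IntU
t=15  I6 operands ready
t=16  I6 complete
t=17  R2←I6

cycle = 13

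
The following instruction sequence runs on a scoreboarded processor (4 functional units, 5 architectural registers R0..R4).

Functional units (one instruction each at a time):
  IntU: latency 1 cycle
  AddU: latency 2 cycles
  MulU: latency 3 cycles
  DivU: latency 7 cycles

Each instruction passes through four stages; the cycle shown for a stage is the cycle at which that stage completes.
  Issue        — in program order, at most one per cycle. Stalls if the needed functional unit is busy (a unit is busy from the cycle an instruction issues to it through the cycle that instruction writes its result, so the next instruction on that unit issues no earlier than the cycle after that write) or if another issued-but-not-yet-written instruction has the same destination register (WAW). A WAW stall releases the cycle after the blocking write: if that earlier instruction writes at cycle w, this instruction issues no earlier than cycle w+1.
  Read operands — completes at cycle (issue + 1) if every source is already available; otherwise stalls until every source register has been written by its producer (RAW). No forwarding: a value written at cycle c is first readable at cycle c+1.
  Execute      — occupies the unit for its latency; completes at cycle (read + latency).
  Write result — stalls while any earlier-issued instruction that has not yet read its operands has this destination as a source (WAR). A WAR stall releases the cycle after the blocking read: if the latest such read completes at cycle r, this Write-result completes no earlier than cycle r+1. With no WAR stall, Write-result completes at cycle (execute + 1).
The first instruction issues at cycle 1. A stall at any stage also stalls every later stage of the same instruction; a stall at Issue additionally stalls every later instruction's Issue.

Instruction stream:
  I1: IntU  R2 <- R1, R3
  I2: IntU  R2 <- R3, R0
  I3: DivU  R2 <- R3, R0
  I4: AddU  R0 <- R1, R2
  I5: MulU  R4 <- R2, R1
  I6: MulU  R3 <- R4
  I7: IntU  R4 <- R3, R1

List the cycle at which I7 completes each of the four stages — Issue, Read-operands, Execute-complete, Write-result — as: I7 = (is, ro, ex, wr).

c1: I1 issues→IntU
c2: I1 reads
c3: I1 exec-done
c4: I1 writes R2
c5: I2 issues→IntU
c6: I2 reads
c7: I2 exec-done
c8: I2 writes R2
c9: I3 issues→DivU
c10: I3 reads · I4 issues→AddU
c11: I5 issues→MulU
c17: I3 exec-done
c18: I3 writes R2
c19: I4 reads · I5 reads
c21: I4 exec-done
c22: I4 writes R0 · I5 exec-done
c23: I5 writes R4
c24: I6 issues→MulU
c25: I6 reads · I7 issues→IntU
c28: I6 exec-done
c29: I6 writes R3
c30: I7 reads
c31: I7 exec-done
c32: I7 writes R4

I7 = (25, 30, 31, 32)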